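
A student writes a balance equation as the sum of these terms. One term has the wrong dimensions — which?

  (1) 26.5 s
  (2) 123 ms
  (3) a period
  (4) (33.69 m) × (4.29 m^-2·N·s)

Work out the base dimensions of each:
  (1) s
  (2) s
  (3) [period] = s
  (4) [m] · [kg·m⁻¹·s⁻¹] = kg·s⁻¹
All reduce to s except (4), which is kg·s⁻¹.

(4)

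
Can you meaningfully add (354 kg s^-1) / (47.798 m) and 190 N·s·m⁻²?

In SI base units:
  (354 kg s^-1) / (47.798 m):  [kg·s⁻¹] / [m] = kg·m⁻¹·s⁻¹
  190 N·s·m⁻²:  N·s·m⁻² = kg·m·s⁻²·s·m⁻² = kg·m⁻¹·s⁻¹
Both are kg·m⁻¹·s⁻¹, so they have the same dimensions and can be added.

Yes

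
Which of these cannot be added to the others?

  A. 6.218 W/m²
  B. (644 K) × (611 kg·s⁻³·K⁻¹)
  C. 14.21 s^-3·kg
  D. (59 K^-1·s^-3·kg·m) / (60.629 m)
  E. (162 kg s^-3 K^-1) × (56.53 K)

Work out the base dimensions of each:
  A. W·m⁻² = J·s⁻¹·m⁻² = kg·s⁻³
  B. [K] · [kg·s⁻³·K⁻¹] = kg·s⁻³
  C. kg·s⁻³
  D. [kg·m·s⁻³·K⁻¹] / [m] = kg·s⁻³·K⁻¹
  E. [kg·s⁻³·K⁻¹] · [K] = kg·s⁻³
All reduce to kg·s⁻³ except D., which is kg·s⁻³·K⁻¹.

D.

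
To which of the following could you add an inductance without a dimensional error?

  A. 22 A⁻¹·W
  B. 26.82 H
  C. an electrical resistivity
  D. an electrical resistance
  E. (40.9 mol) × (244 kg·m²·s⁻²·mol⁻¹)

Reference: [inductance] = kg·m²·s⁻²·A⁻².
Each option:
  A. W·A⁻¹ = J·s⁻¹·A⁻¹ = kg·m²·s⁻³·A⁻¹
  B. H = V·s·A⁻¹ = kg·m²·s⁻²·A⁻²  ← same
  C. [electrical resistivity] = kg·m³·s⁻³·A⁻²
  D. [electrical resistance] = kg·m²·s⁻³·A⁻²
  E. [mol] · [kg·m²·s⁻²·mol⁻¹] = kg·m²·s⁻²
Only B. matches kg·m²·s⁻²·A⁻².

B.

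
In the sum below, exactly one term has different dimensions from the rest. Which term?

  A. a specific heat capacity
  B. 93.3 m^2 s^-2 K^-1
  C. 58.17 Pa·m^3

Expand each in SI base units:
  A. [specific heat capacity] = m²·s⁻²·K⁻¹
  B. m²·s⁻²·K⁻¹
  C. Pa·m³ = N·m⁻²·m³ = kg·m²·s⁻²
All reduce to m²·s⁻²·K⁻¹ except C., which is kg·m²·s⁻².

C.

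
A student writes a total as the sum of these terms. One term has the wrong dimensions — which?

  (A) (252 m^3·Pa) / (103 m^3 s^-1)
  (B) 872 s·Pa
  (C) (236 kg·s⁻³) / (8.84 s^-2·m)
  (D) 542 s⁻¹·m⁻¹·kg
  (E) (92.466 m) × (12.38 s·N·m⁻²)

Work out the base dimensions of each:
  (A) [kg·m²·s⁻²] / [m³·s⁻¹] = kg·m⁻¹·s⁻¹
  (B) Pa·s = N·m⁻²·s = kg·m⁻¹·s⁻¹
  (C) [kg·s⁻³] / [m·s⁻²] = kg·m⁻¹·s⁻¹
  (D) kg·m⁻¹·s⁻¹
  (E) [m] · [kg·m⁻¹·s⁻¹] = kg·s⁻¹
All reduce to kg·m⁻¹·s⁻¹ except (E), which is kg·s⁻¹.

(E)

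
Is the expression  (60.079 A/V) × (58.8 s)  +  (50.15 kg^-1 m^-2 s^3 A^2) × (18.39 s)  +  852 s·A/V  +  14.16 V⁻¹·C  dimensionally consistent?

Reduce each to base SI dimensions:
  (60.079 A/V) × (58.8 s):  [kg⁻¹·m⁻²·s³·A²] · [s] = kg⁻¹·m⁻²·s⁴·A²
  (50.15 kg^-1 m^-2 s^3 A^2) × (18.39 s):  [kg⁻¹·m⁻²·s³·A²] · [s] = kg⁻¹·m⁻²·s⁴·A²
  852 s·A/V:  A·s·V⁻¹ = A·s·(J·C⁻¹)⁻¹ = kg⁻¹·m⁻²·s⁴·A²
  14.16 V⁻¹·C:  C·V⁻¹ = s·A·(J·C⁻¹)⁻¹ = kg⁻¹·m⁻²·s⁴·A²
Every term reduces to kg⁻¹·m⁻²·s⁴·A².

Yes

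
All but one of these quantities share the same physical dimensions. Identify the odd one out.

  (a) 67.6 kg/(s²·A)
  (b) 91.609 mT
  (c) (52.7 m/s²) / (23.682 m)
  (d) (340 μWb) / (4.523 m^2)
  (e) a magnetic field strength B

(c)

Work out the base dimensions of each:
  (a) kg·s⁻²·A⁻¹
  (b) T = Wb·m⁻² = kg·s⁻²·A⁻¹
  (c) [m·s⁻²] / [m] = s⁻²
  (d) [kg·m²·s⁻²·A⁻¹] / [m²] = kg·s⁻²·A⁻¹
  (e) [magnetic field strength B] = kg·s⁻²·A⁻¹
All reduce to kg·s⁻²·A⁻¹ except (c), which is s⁻².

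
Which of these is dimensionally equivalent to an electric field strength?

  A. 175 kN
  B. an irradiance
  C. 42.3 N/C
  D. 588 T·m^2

C.

Reference: [electric field strength] = kg·m·s⁻³·A⁻¹.
Each option:
  A. N = kg·m·s⁻²
  B. [irradiance] = kg·s⁻³
  C. N·C⁻¹ = kg·m·s⁻²·(s·A)⁻¹ = kg·m·s⁻³·A⁻¹  ← same
  D. T·m² = Wb·m⁻²·m² = kg·m²·s⁻²·A⁻¹
Only C. matches kg·m·s⁻³·A⁻¹.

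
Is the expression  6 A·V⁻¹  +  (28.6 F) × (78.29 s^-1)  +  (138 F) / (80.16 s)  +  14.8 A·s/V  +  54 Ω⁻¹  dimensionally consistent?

No

In SI base units:
  6 A·V⁻¹:  A·V⁻¹ = A·(J·C⁻¹)⁻¹ = kg⁻¹·m⁻²·s³·A²
  (28.6 F) × (78.29 s^-1):  [kg⁻¹·m⁻²·s⁴·A²] · [s⁻¹] = kg⁻¹·m⁻²·s³·A²
  (138 F) / (80.16 s):  [kg⁻¹·m⁻²·s⁴·A²] / [s] = kg⁻¹·m⁻²·s³·A²
  14.8 A·s/V:  A·s·V⁻¹ = A·s·(J·C⁻¹)⁻¹ = kg⁻¹·m⁻²·s⁴·A²
  54 Ω⁻¹:  Ω⁻¹ = (V·A⁻¹)⁻¹ = kg⁻¹·m⁻²·s³·A²
The terms do not share a single dimension (kg⁻¹·m⁻²·s³·A² vs kg⁻¹·m⁻²·s⁴·A²).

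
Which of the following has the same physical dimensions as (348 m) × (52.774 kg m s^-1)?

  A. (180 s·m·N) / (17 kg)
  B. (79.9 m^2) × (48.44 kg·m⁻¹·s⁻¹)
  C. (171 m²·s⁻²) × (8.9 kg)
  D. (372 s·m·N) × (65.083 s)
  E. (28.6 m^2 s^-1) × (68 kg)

E.

Reference: [m] · [kg·m·s⁻¹] = kg·m²·s⁻¹.
Each option:
  A. [kg·m²·s⁻¹] / [kg] = m²·s⁻¹
  B. [m²] · [kg·m⁻¹·s⁻¹] = kg·m·s⁻¹
  C. [m²·s⁻²] · [kg] = kg·m²·s⁻²
  D. [kg·m²·s⁻¹] · [s] = kg·m²
  E. [m²·s⁻¹] · [kg] = kg·m²·s⁻¹  ← same
Only E. matches kg·m²·s⁻¹.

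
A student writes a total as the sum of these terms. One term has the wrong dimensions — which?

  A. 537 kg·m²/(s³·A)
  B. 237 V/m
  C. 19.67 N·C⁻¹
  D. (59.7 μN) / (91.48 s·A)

Dimensions:
  A. kg·m²·s⁻³·A⁻¹
  B. V·m⁻¹ = J·C⁻¹·m⁻¹ = kg·m·s⁻³·A⁻¹
  C. N·C⁻¹ = kg·m·s⁻²·(s·A)⁻¹ = kg·m·s⁻³·A⁻¹
  D. [kg·m·s⁻²] / [s·A] = kg·m·s⁻³·A⁻¹
All reduce to kg·m·s⁻³·A⁻¹ except A., which is kg·m²·s⁻³·A⁻¹.

A.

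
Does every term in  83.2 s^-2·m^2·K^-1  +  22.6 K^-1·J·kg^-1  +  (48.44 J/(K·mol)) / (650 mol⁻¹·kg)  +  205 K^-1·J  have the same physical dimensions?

Dimensions:
  83.2 s^-2·m^2·K^-1:  m²·s⁻²·K⁻¹
  22.6 K^-1·J·kg^-1:  J·kg⁻¹·K⁻¹ = N·m·kg⁻¹·K⁻¹ = m²·s⁻²·K⁻¹
  (48.44 J/(K·mol)) / (650 mol⁻¹·kg):  [kg·m²·s⁻²·K⁻¹·mol⁻¹] / [kg·mol⁻¹] = m²·s⁻²·K⁻¹
  205 K^-1·J:  J·K⁻¹ = N·m·K⁻¹ = kg·m²·s⁻²·K⁻¹
The terms do not share a single dimension (kg·m²·s⁻²·K⁻¹ vs m²·s⁻²·K⁻¹).

No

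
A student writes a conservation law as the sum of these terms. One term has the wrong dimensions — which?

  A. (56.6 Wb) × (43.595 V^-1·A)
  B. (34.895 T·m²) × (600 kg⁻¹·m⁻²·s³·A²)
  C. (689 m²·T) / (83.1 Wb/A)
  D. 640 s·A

C.

In SI base units:
  A. [kg·m²·s⁻²·A⁻¹] · [kg⁻¹·m⁻²·s³·A²] = s·A
  B. [kg·m²·s⁻²·A⁻¹] · [kg⁻¹·m⁻²·s³·A²] = s·A
  C. [kg·m²·s⁻²·A⁻¹] / [kg·m²·s⁻²·A⁻²] = A
  D. A·s = s·A
All reduce to s·A except C., which is A.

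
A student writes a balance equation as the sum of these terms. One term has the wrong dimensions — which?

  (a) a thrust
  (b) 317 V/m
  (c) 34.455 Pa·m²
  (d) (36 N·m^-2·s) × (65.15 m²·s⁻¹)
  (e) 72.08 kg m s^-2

Expand each in SI base units:
  (a) [thrust] = kg·m·s⁻²
  (b) V·m⁻¹ = J·C⁻¹·m⁻¹ = kg·m·s⁻³·A⁻¹
  (c) Pa·m² = N·m⁻²·m² = kg·m·s⁻²
  (d) [kg·m⁻¹·s⁻¹] · [m²·s⁻¹] = kg·m·s⁻²
  (e) kg·m·s⁻²
All reduce to kg·m·s⁻² except (b), which is kg·m·s⁻³·A⁻¹.

(b)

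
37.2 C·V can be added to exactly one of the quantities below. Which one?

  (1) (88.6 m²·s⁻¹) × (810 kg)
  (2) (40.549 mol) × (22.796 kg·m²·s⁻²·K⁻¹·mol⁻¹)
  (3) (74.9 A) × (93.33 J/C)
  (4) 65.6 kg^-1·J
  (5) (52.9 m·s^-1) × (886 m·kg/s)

Reference: C·V = s·A·J·C⁻¹ = kg·m²·s⁻².
Each option:
  (1) [m²·s⁻¹] · [kg] = kg·m²·s⁻¹
  (2) [mol] · [kg·m²·s⁻²·K⁻¹·mol⁻¹] = kg·m²·s⁻²·K⁻¹
  (3) [A] · [kg·m²·s⁻³·A⁻¹] = kg·m²·s⁻³
  (4) J·kg⁻¹ = N·m·kg⁻¹ = m²·s⁻²
  (5) [m·s⁻¹] · [kg·m·s⁻¹] = kg·m²·s⁻²  ← same
Only (5) matches kg·m²·s⁻².

(5)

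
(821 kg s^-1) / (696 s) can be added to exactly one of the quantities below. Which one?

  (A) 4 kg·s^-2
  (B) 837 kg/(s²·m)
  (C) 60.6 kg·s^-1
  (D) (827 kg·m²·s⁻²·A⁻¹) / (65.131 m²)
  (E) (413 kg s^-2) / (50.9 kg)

Reference: [kg·s⁻¹] / [s] = kg·s⁻².
Each option:
  (A) kg·s⁻²  ← same
  (B) kg·m⁻¹·s⁻²
  (C) kg·s⁻¹
  (D) [kg·m²·s⁻²·A⁻¹] / [m²] = kg·s⁻²·A⁻¹
  (E) [kg·s⁻²] / [kg] = s⁻²
Only (A) matches kg·s⁻².

(A)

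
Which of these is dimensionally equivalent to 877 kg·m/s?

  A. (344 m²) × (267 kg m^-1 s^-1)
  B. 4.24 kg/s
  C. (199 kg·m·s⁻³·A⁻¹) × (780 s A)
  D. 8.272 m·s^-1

A.

Reference: kg·m·s⁻¹.
Each option:
  A. [m²] · [kg·m⁻¹·s⁻¹] = kg·m·s⁻¹  ← same
  B. kg·s⁻¹
  C. [kg·m·s⁻³·A⁻¹] · [s·A] = kg·m·s⁻²
  D. m·s⁻¹
Only A. matches kg·m·s⁻¹.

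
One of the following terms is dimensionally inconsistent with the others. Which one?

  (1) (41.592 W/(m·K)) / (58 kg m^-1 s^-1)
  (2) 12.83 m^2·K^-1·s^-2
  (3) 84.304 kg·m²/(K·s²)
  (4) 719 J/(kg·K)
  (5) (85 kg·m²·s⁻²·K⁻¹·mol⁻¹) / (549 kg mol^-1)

(3)

Expand each in SI base units:
  (1) [kg·m·s⁻³·K⁻¹] / [kg·m⁻¹·s⁻¹] = m²·s⁻²·K⁻¹
  (2) m²·s⁻²·K⁻¹
  (3) kg·m²·s⁻²·K⁻¹
  (4) J·kg⁻¹·K⁻¹ = N·m·kg⁻¹·K⁻¹ = m²·s⁻²·K⁻¹
  (5) [kg·m²·s⁻²·K⁻¹·mol⁻¹] / [kg·mol⁻¹] = m²·s⁻²·K⁻¹
All reduce to m²·s⁻²·K⁻¹ except (3), which is kg·m²·s⁻²·K⁻¹.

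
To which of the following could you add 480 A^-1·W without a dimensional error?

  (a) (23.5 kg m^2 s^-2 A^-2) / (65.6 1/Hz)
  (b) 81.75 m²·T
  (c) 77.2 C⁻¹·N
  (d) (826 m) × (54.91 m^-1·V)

(d)

Reference: W·A⁻¹ = J·s⁻¹·A⁻¹ = kg·m²·s⁻³·A⁻¹.
Each option:
  (a) [kg·m²·s⁻²·A⁻²] / [s] = kg·m²·s⁻³·A⁻²
  (b) T·m² = Wb·m⁻²·m² = kg·m²·s⁻²·A⁻¹
  (c) N·C⁻¹ = kg·m·s⁻²·(s·A)⁻¹ = kg·m·s⁻³·A⁻¹
  (d) [m] · [kg·m·s⁻³·A⁻¹] = kg·m²·s⁻³·A⁻¹  ← same
Only (d) matches kg·m²·s⁻³·A⁻¹.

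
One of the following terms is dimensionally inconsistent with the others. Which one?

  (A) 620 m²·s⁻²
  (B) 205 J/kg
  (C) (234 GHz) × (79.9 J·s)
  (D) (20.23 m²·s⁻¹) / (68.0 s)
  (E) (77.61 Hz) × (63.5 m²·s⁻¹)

(C)

Dimensions:
  (A) m²·s⁻²
  (B) J·kg⁻¹ = N·m·kg⁻¹ = m²·s⁻²
  (C) [s⁻¹] · [kg·m²·s⁻¹] = kg·m²·s⁻²
  (D) [m²·s⁻¹] / [s] = m²·s⁻²
  (E) [s⁻¹] · [m²·s⁻¹] = m²·s⁻²
All reduce to m²·s⁻² except (C), which is kg·m²·s⁻².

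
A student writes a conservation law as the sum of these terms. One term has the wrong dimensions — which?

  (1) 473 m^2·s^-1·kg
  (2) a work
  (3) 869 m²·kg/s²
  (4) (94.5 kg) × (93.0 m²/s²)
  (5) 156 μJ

Expand each in SI base units:
  (1) kg·m²·s⁻¹
  (2) [work] = kg·m²·s⁻²
  (3) kg·m²·s⁻²
  (4) [kg] · [m²·s⁻²] = kg·m²·s⁻²
  (5) J = N·m = kg·m²·s⁻²
All reduce to kg·m²·s⁻² except (1), which is kg·m²·s⁻¹.

(1)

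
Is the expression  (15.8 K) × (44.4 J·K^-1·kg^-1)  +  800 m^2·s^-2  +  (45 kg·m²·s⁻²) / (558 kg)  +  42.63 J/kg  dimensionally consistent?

Yes

In SI base units:
  (15.8 K) × (44.4 J·K^-1·kg^-1):  [K] · [m²·s⁻²·K⁻¹] = m²·s⁻²
  800 m^2·s^-2:  m²·s⁻²
  (45 kg·m²·s⁻²) / (558 kg):  [kg·m²·s⁻²] / [kg] = m²·s⁻²
  42.63 J/kg:  J·kg⁻¹ = N·m·kg⁻¹ = m²·s⁻²
Every term reduces to m²·s⁻².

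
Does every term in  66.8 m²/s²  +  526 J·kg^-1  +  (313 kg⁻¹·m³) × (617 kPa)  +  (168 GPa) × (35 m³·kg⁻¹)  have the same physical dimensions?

Dimensions:
  66.8 m²/s²:  m²·s⁻²
  526 J·kg^-1:  J·kg⁻¹ = N·m·kg⁻¹ = m²·s⁻²
  (313 kg⁻¹·m³) × (617 kPa):  [kg⁻¹·m³] · [kg·m⁻¹·s⁻²] = m²·s⁻²
  (168 GPa) × (35 m³·kg⁻¹):  [kg·m⁻¹·s⁻²] · [kg⁻¹·m³] = m²·s⁻²
Every term reduces to m²·s⁻².

Yes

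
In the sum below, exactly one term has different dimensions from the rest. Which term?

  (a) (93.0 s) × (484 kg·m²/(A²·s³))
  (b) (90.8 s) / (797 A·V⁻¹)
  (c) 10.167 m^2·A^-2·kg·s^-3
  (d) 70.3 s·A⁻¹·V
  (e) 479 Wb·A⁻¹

(c)

In SI base units:
  (a) [s] · [kg·m²·s⁻³·A⁻²] = kg·m²·s⁻²·A⁻²
  (b) [s] / [kg⁻¹·m⁻²·s³·A²] = kg·m²·s⁻²·A⁻²
  (c) kg·m²·s⁻³·A⁻²
  (d) V·s·A⁻¹ = J·C⁻¹·s·A⁻¹ = kg·m²·s⁻²·A⁻²
  (e) Wb·A⁻¹ = V·s·A⁻¹ = kg·m²·s⁻²·A⁻²
All reduce to kg·m²·s⁻²·A⁻² except (c), which is kg·m²·s⁻³·A⁻².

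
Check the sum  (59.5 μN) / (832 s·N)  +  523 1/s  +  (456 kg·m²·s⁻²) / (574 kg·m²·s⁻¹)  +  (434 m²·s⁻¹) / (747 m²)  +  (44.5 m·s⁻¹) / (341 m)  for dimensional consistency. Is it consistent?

Dimensions:
  (59.5 μN) / (832 s·N):  [kg·m·s⁻²] / [kg·m·s⁻¹] = s⁻¹
  523 1/s:  s⁻¹
  (456 kg·m²·s⁻²) / (574 kg·m²·s⁻¹):  [kg·m²·s⁻²] / [kg·m²·s⁻¹] = s⁻¹
  (434 m²·s⁻¹) / (747 m²):  [m²·s⁻¹] / [m²] = s⁻¹
  (44.5 m·s⁻¹) / (341 m):  [m·s⁻¹] / [m] = s⁻¹
Every term reduces to s⁻¹.

Yes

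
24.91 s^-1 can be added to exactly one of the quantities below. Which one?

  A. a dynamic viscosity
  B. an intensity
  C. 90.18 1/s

Reference: s⁻¹.
Each option:
  A. [dynamic viscosity] = kg·m⁻¹·s⁻¹
  B. [intensity] = kg·s⁻³
  C. s⁻¹  ← same
Only C. matches s⁻¹.

C.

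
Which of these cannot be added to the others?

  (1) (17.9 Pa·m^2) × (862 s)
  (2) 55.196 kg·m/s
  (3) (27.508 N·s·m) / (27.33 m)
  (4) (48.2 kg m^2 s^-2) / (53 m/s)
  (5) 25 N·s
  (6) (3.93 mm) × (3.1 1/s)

Expand each in SI base units:
  (1) [kg·m·s⁻²] · [s] = kg·m·s⁻¹
  (2) kg·m·s⁻¹
  (3) [kg·m²·s⁻¹] / [m] = kg·m·s⁻¹
  (4) [kg·m²·s⁻²] / [m·s⁻¹] = kg·m·s⁻¹
  (5) N·s = kg·m·s⁻²·s = kg·m·s⁻¹
  (6) [m] · [s⁻¹] = m·s⁻¹
All reduce to kg·m·s⁻¹ except (6), which is m·s⁻¹.

(6)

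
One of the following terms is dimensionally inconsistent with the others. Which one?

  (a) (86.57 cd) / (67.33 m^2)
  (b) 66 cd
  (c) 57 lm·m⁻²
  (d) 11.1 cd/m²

In SI base units:
  (a) [cd] / [m²] = m⁻²·cd
  (b) cd
  (c) lm·m⁻² = cd·m⁻² = m⁻²·cd
  (d) cd·m⁻² = m⁻²·cd
All reduce to m⁻²·cd except (b), which is cd.

(b)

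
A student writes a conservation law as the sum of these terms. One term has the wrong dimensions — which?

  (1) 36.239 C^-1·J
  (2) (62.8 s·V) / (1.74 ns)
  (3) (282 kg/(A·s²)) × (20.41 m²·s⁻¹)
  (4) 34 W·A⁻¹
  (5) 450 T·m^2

Expand each in SI base units:
  (1) J·C⁻¹ = N·m·(s·A)⁻¹ = kg·m²·s⁻³·A⁻¹
  (2) [kg·m²·s⁻²·A⁻¹] / [s] = kg·m²·s⁻³·A⁻¹
  (3) [kg·s⁻²·A⁻¹] · [m²·s⁻¹] = kg·m²·s⁻³·A⁻¹
  (4) W·A⁻¹ = J·s⁻¹·A⁻¹ = kg·m²·s⁻³·A⁻¹
  (5) T·m² = Wb·m⁻²·m² = kg·m²·s⁻²·A⁻¹
All reduce to kg·m²·s⁻³·A⁻¹ except (5), which is kg·m²·s⁻²·A⁻¹.

(5)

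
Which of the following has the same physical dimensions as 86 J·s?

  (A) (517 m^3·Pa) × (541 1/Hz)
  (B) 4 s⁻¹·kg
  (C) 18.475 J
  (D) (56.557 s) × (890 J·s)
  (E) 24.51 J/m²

Reference: J·s = N·m·s = kg·m²·s⁻¹.
Each option:
  (A) [kg·m²·s⁻²] · [s] = kg·m²·s⁻¹  ← same
  (B) kg·s⁻¹
  (C) J = N·m = kg·m²·s⁻²
  (D) [s] · [kg·m²·s⁻¹] = kg·m²
  (E) J·m⁻² = N·m·m⁻² = kg·s⁻²
Only (A) matches kg·m²·s⁻¹.

(A)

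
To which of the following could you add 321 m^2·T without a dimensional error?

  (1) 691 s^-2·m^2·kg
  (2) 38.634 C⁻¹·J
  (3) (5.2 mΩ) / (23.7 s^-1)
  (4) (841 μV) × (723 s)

(4)

Reference: T·m² = Wb·m⁻²·m² = kg·m²·s⁻²·A⁻¹.
Each option:
  (1) kg·m²·s⁻²
  (2) J·C⁻¹ = N·m·(s·A)⁻¹ = kg·m²·s⁻³·A⁻¹
  (3) [kg·m²·s⁻³·A⁻²] / [s⁻¹] = kg·m²·s⁻²·A⁻²
  (4) [kg·m²·s⁻³·A⁻¹] · [s] = kg·m²·s⁻²·A⁻¹  ← same
Only (4) matches kg·m²·s⁻²·A⁻¹.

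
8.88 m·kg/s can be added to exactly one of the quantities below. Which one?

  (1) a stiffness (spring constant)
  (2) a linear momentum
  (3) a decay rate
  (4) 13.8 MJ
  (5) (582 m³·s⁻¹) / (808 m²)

(2)

Reference: kg·m·s⁻¹.
Each option:
  (1) [stiffness (spring constant)] = kg·s⁻²
  (2) [linear momentum] = kg·m·s⁻¹  ← same
  (3) [decay rate] = s⁻¹
  (4) J = N·m = kg·m²·s⁻²
  (5) [m³·s⁻¹] / [m²] = m·s⁻¹
Only (2) matches kg·m·s⁻¹.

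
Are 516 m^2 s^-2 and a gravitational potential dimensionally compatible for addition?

Yes

Dimensions:
  516 m^2 s^-2:  m²·s⁻²
  a gravitational potential:  [gravitational potential] = m²·s⁻²
Both are m²·s⁻², so they have the same dimensions and can be added.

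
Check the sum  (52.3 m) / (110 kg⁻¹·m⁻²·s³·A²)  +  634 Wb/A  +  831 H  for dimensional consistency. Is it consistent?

No

Expand each in SI base units:
  (52.3 m) / (110 kg⁻¹·m⁻²·s³·A²):  [m] / [kg⁻¹·m⁻²·s³·A²] = kg·m³·s⁻³·A⁻²
  634 Wb/A:  Wb·A⁻¹ = V·s·A⁻¹ = kg·m²·s⁻²·A⁻²
  831 H:  H = V·s·A⁻¹ = kg·m²·s⁻²·A⁻²
The terms do not share a single dimension (kg·m²·s⁻²·A⁻² vs kg·m³·s⁻³·A⁻²).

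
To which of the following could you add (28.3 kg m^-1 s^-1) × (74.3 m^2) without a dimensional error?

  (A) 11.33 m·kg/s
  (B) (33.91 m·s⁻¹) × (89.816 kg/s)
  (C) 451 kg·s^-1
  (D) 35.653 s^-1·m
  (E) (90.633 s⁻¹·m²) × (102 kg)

(A)

Reference: [kg·m⁻¹·s⁻¹] · [m²] = kg·m·s⁻¹.
Each option:
  (A) kg·m·s⁻¹  ← same
  (B) [m·s⁻¹] · [kg·s⁻¹] = kg·m·s⁻²
  (C) kg·s⁻¹
  (D) m·s⁻¹
  (E) [m²·s⁻¹] · [kg] = kg·m²·s⁻¹
Only (A) matches kg·m·s⁻¹.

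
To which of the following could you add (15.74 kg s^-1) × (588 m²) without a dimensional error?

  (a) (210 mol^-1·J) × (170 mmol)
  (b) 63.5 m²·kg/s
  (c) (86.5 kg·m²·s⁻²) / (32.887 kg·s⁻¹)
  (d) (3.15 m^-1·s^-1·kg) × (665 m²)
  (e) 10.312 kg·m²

Reference: [kg·s⁻¹] · [m²] = kg·m²·s⁻¹.
Each option:
  (a) [kg·m²·s⁻²·mol⁻¹] · [mol] = kg·m²·s⁻²
  (b) kg·m²·s⁻¹  ← same
  (c) [kg·m²·s⁻²] / [kg·s⁻¹] = m²·s⁻¹
  (d) [kg·m⁻¹·s⁻¹] · [m²] = kg·m·s⁻¹
  (e) kg·m²
Only (b) matches kg·m²·s⁻¹.

(b)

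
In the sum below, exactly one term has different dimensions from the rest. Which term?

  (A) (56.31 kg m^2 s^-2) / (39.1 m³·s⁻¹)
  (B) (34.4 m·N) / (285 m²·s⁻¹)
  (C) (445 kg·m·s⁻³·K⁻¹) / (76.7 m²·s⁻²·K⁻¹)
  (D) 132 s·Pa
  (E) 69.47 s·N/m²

(B)

Dimensions:
  (A) [kg·m²·s⁻²] / [m³·s⁻¹] = kg·m⁻¹·s⁻¹
  (B) [kg·m²·s⁻²] / [m²·s⁻¹] = kg·s⁻¹
  (C) [kg·m·s⁻³·K⁻¹] / [m²·s⁻²·K⁻¹] = kg·m⁻¹·s⁻¹
  (D) Pa·s = N·m⁻²·s = kg·m⁻¹·s⁻¹
  (E) N·s·m⁻² = kg·m·s⁻²·s·m⁻² = kg·m⁻¹·s⁻¹
All reduce to kg·m⁻¹·s⁻¹ except (B), which is kg·s⁻¹.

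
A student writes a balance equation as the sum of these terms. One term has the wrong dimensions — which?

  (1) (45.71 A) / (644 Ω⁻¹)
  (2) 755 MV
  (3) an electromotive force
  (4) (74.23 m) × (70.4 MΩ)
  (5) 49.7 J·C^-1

(4)

Work out the base dimensions of each:
  (1) [A] / [kg⁻¹·m⁻²·s³·A²] = kg·m²·s⁻³·A⁻¹
  (2) V = J·C⁻¹ = kg·m²·s⁻³·A⁻¹
  (3) [electromotive force] = kg·m²·s⁻³·A⁻¹
  (4) [m] · [kg·m²·s⁻³·A⁻²] = kg·m³·s⁻³·A⁻²
  (5) J·C⁻¹ = N·m·(s·A)⁻¹ = kg·m²·s⁻³·A⁻¹
All reduce to kg·m²·s⁻³·A⁻¹ except (4), which is kg·m³·s⁻³·A⁻².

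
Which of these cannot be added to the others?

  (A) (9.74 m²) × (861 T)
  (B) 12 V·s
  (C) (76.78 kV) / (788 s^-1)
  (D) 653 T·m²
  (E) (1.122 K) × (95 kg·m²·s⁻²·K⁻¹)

(E)

Reduce each to base SI dimensions:
  (A) [m²] · [kg·s⁻²·A⁻¹] = kg·m²·s⁻²·A⁻¹
  (B) V·s = J·C⁻¹·s = kg·m²·s⁻²·A⁻¹
  (C) [kg·m²·s⁻³·A⁻¹] / [s⁻¹] = kg·m²·s⁻²·A⁻¹
  (D) T·m² = Wb·m⁻²·m² = kg·m²·s⁻²·A⁻¹
  (E) [K] · [kg·m²·s⁻²·K⁻¹] = kg·m²·s⁻²
All reduce to kg·m²·s⁻²·A⁻¹ except (E), which is kg·m²·s⁻².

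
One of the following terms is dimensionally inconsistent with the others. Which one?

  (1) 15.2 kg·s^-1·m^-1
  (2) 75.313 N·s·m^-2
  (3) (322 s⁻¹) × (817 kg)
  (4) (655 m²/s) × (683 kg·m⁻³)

(3)

Work out the base dimensions of each:
  (1) kg·m⁻¹·s⁻¹
  (2) N·s·m⁻² = kg·m·s⁻²·s·m⁻² = kg·m⁻¹·s⁻¹
  (3) [s⁻¹] · [kg] = kg·s⁻¹
  (4) [m²·s⁻¹] · [kg·m⁻³] = kg·m⁻¹·s⁻¹
All reduce to kg·m⁻¹·s⁻¹ except (3), which is kg·s⁻¹.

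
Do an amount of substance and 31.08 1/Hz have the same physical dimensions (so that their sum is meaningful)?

Reduce each to base SI dimensions:
  an amount of substance:  [amount of substance] = mol
  31.08 1/Hz:  Hz⁻¹ = (s⁻¹)⁻¹ = s
mol ≠ s, so they cannot be added.

No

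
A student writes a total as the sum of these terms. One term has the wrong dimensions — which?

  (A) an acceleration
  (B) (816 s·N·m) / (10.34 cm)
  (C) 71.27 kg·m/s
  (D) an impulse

(A)

Dimensions:
  (A) [acceleration] = m·s⁻²
  (B) [kg·m²·s⁻¹] / [m] = kg·m·s⁻¹
  (C) kg·m·s⁻¹
  (D) [impulse] = kg·m·s⁻¹
All reduce to kg·m·s⁻¹ except (A), which is m·s⁻².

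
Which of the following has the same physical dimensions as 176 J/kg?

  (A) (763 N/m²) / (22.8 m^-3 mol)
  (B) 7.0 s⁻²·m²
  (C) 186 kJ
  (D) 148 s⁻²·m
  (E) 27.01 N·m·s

(B)

Reference: J·kg⁻¹ = N·m·kg⁻¹ = m²·s⁻².
Each option:
  (A) [kg·m⁻¹·s⁻²] / [m⁻³·mol] = kg·m²·s⁻²·mol⁻¹
  (B) m²·s⁻²  ← same
  (C) J = N·m = kg·m²·s⁻²
  (D) m·s⁻²
  (E) N·m·s = kg·m·s⁻²·m·s = kg·m²·s⁻¹
Only (B) matches m²·s⁻².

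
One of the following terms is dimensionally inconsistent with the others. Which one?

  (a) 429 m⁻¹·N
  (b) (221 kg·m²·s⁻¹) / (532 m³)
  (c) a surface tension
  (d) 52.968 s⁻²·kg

(b)

Expand each in SI base units:
  (a) N·m⁻¹ = kg·m·s⁻²·m⁻¹ = kg·s⁻²
  (b) [kg·m²·s⁻¹] / [m³] = kg·m⁻¹·s⁻¹
  (c) [surface tension] = kg·s⁻²
  (d) kg·s⁻²
All reduce to kg·s⁻² except (b), which is kg·m⁻¹·s⁻¹.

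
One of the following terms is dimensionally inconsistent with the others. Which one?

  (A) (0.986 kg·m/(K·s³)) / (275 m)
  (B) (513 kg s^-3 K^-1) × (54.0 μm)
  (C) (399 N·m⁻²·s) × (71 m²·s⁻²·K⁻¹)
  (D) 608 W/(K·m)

(A)

Dimensions:
  (A) [kg·m·s⁻³·K⁻¹] / [m] = kg·s⁻³·K⁻¹
  (B) [kg·s⁻³·K⁻¹] · [m] = kg·m·s⁻³·K⁻¹
  (C) [kg·m⁻¹·s⁻¹] · [m²·s⁻²·K⁻¹] = kg·m·s⁻³·K⁻¹
  (D) W·m⁻¹·K⁻¹ = J·s⁻¹·m⁻¹·K⁻¹ = kg·m·s⁻³·K⁻¹
All reduce to kg·m·s⁻³·K⁻¹ except (A), which is kg·s⁻³·K⁻¹.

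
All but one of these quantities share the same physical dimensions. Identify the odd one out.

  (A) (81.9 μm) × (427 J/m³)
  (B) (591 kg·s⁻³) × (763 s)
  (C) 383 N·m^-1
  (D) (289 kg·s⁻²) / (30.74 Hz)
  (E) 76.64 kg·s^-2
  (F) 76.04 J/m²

Dimensions:
  (A) [m] · [kg·m⁻¹·s⁻²] = kg·s⁻²
  (B) [kg·s⁻³] · [s] = kg·s⁻²
  (C) N·m⁻¹ = kg·m·s⁻²·m⁻¹ = kg·s⁻²
  (D) [kg·s⁻²] / [s⁻¹] = kg·s⁻¹
  (E) kg·s⁻²
  (F) J·m⁻² = N·m·m⁻² = kg·s⁻²
All reduce to kg·s⁻² except (D), which is kg·s⁻¹.

(D)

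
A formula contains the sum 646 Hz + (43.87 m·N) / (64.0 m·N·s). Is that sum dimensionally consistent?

Expand each in SI base units:
  646 Hz:  Hz = s⁻¹
  (43.87 m·N) / (64.0 m·N·s):  [kg·m²·s⁻²] / [kg·m²·s⁻¹] = s⁻¹
Both are s⁻¹, so they have the same dimensions and can be added.

Yes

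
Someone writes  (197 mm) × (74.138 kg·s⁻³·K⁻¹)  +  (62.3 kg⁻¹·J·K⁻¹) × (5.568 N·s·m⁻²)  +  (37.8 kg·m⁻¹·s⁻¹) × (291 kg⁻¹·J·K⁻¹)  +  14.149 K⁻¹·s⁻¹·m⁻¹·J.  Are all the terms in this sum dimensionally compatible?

Dimensions:
  (197 mm) × (74.138 kg·s⁻³·K⁻¹):  [m] · [kg·s⁻³·K⁻¹] = kg·m·s⁻³·K⁻¹
  (62.3 kg⁻¹·J·K⁻¹) × (5.568 N·s·m⁻²):  [m²·s⁻²·K⁻¹] · [kg·m⁻¹·s⁻¹] = kg·m·s⁻³·K⁻¹
  (37.8 kg·m⁻¹·s⁻¹) × (291 kg⁻¹·J·K⁻¹):  [kg·m⁻¹·s⁻¹] · [m²·s⁻²·K⁻¹] = kg·m·s⁻³·K⁻¹
  14.149 K⁻¹·s⁻¹·m⁻¹·J:  J·s⁻¹·m⁻¹·K⁻¹ = N·m·s⁻¹·m⁻¹·K⁻¹ = kg·m·s⁻³·K⁻¹
Every term reduces to kg·m·s⁻³·K⁻¹.

Yes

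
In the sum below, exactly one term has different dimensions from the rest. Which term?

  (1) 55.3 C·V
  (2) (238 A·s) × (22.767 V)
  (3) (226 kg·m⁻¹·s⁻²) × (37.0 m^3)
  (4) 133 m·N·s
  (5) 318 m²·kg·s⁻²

(4)

In SI base units:
  (1) C·V = s·A·J·C⁻¹ = kg·m²·s⁻²
  (2) [s·A] · [kg·m²·s⁻³·A⁻¹] = kg·m²·s⁻²
  (3) [kg·m⁻¹·s⁻²] · [m³] = kg·m²·s⁻²
  (4) N·m·s = kg·m·s⁻²·m·s = kg·m²·s⁻¹
  (5) kg·m²·s⁻²
All reduce to kg·m²·s⁻² except (4), which is kg·m²·s⁻¹.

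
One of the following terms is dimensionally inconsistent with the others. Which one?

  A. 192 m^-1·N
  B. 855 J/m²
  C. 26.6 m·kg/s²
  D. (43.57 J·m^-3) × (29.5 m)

C.

Reduce each to base SI dimensions:
  A. N·m⁻¹ = kg·m·s⁻²·m⁻¹ = kg·s⁻²
  B. J·m⁻² = N·m·m⁻² = kg·s⁻²
  C. kg·m·s⁻²
  D. [kg·m⁻¹·s⁻²] · [m] = kg·s⁻²
All reduce to kg·s⁻² except C., which is kg·m·s⁻².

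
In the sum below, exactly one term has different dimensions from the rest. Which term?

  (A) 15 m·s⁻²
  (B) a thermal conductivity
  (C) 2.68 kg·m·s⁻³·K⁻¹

Expand each in SI base units:
  (A) m·s⁻²
  (B) [thermal conductivity] = kg·m·s⁻³·K⁻¹
  (C) kg·m·s⁻³·K⁻¹
All reduce to kg·m·s⁻³·K⁻¹ except (A), which is m·s⁻².

(A)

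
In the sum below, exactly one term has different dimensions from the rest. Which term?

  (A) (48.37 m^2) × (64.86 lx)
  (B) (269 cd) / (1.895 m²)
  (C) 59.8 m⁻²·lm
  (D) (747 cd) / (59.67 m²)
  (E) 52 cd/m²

Expand each in SI base units:
  (A) [m²] · [m⁻²·cd] = cd
  (B) [cd] / [m²] = m⁻²·cd
  (C) lm·m⁻² = cd·m⁻² = m⁻²·cd
  (D) [cd] / [m²] = m⁻²·cd
  (E) cd·m⁻² = m⁻²·cd
All reduce to m⁻²·cd except (A), which is cd.

(A)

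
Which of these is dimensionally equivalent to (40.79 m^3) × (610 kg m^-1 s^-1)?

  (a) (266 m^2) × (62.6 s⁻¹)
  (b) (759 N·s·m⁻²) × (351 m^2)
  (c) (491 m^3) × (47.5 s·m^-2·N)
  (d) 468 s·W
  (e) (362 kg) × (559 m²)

Reference: [m³] · [kg·m⁻¹·s⁻¹] = kg·m²·s⁻¹.
Each option:
  (a) [m²] · [s⁻¹] = m²·s⁻¹
  (b) [kg·m⁻¹·s⁻¹] · [m²] = kg·m·s⁻¹
  (c) [m³] · [kg·m⁻¹·s⁻¹] = kg·m²·s⁻¹  ← same
  (d) W·s = J·s⁻¹·s = kg·m²·s⁻²
  (e) [kg] · [m²] = kg·m²
Only (c) matches kg·m²·s⁻¹.

(c)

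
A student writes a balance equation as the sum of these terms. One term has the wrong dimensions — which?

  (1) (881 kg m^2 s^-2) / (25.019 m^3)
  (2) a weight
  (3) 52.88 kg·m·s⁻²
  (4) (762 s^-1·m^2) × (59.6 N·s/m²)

(1)

Reduce each to base SI dimensions:
  (1) [kg·m²·s⁻²] / [m³] = kg·m⁻¹·s⁻²
  (2) [weight] = kg·m·s⁻²
  (3) kg·m·s⁻²
  (4) [m²·s⁻¹] · [kg·m⁻¹·s⁻¹] = kg·m·s⁻²
All reduce to kg·m·s⁻² except (1), which is kg·m⁻¹·s⁻².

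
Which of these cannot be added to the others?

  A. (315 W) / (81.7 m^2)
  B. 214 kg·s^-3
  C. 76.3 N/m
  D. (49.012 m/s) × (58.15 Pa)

In SI base units:
  A. [kg·m²·s⁻³] / [m²] = kg·s⁻³
  B. kg·s⁻³
  C. N·m⁻¹ = kg·m·s⁻²·m⁻¹ = kg·s⁻²
  D. [m·s⁻¹] · [kg·m⁻¹·s⁻²] = kg·s⁻³
All reduce to kg·s⁻³ except C., which is kg·s⁻².

C.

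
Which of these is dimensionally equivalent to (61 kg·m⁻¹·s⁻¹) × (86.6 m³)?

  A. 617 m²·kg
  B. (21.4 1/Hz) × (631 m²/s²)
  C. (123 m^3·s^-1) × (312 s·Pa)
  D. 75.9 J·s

Reference: [kg·m⁻¹·s⁻¹] · [m³] = kg·m²·s⁻¹.
Each option:
  A. kg·m²
  B. [s] · [m²·s⁻²] = m²·s⁻¹
  C. [m³·s⁻¹] · [kg·m⁻¹·s⁻¹] = kg·m²·s⁻²
  D. J·s = N·m·s = kg·m²·s⁻¹  ← same
Only D. matches kg·m²·s⁻¹.

D.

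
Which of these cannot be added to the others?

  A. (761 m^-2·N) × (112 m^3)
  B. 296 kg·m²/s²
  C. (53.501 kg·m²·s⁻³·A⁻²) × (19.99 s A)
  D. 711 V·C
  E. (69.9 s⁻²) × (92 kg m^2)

C.

In SI base units:
  A. [kg·m⁻¹·s⁻²] · [m³] = kg·m²·s⁻²
  B. kg·m²·s⁻²
  C. [kg·m²·s⁻³·A⁻²] · [s·A] = kg·m²·s⁻²·A⁻¹
  D. C·V = s·A·J·C⁻¹ = kg·m²·s⁻²
  E. [s⁻²] · [kg·m²] = kg·m²·s⁻²
All reduce to kg·m²·s⁻² except C., which is kg·m²·s⁻²·A⁻¹.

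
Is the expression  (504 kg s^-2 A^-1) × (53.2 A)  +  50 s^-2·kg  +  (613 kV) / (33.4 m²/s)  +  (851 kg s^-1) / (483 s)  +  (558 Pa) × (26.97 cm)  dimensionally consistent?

Work out the base dimensions of each:
  (504 kg s^-2 A^-1) × (53.2 A):  [kg·s⁻²·A⁻¹] · [A] = kg·s⁻²
  50 s^-2·kg:  kg·s⁻²
  (613 kV) / (33.4 m²/s):  [kg·m²·s⁻³·A⁻¹] / [m²·s⁻¹] = kg·s⁻²·A⁻¹
  (851 kg s^-1) / (483 s):  [kg·s⁻¹] / [s] = kg·s⁻²
  (558 Pa) × (26.97 cm):  [kg·m⁻¹·s⁻²] · [m] = kg·s⁻²
The terms do not share a single dimension (kg·s⁻² vs kg·s⁻²·A⁻¹).

No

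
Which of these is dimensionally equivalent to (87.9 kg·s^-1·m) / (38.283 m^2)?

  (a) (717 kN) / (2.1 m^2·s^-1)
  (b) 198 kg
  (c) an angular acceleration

(a)

Reference: [kg·m·s⁻¹] / [m²] = kg·m⁻¹·s⁻¹.
Each option:
  (a) [kg·m·s⁻²] / [m²·s⁻¹] = kg·m⁻¹·s⁻¹  ← same
  (b) kg
  (c) [angular acceleration] = s⁻²
Only (a) matches kg·m⁻¹·s⁻¹.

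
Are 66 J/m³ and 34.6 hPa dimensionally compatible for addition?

Work out the base dimensions of each:
  66 J/m³:  J·m⁻³ = N·m·m⁻³ = kg·m⁻¹·s⁻²
  34.6 hPa:  Pa = N·m⁻² = kg·m⁻¹·s⁻²
Both are kg·m⁻¹·s⁻², so they have the same dimensions and can be added.

Yes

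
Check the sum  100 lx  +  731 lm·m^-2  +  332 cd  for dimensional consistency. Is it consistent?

Dimensions:
  100 lx:  lx = lm·m⁻² = m⁻²·cd
  731 lm·m^-2:  lm·m⁻² = cd·m⁻² = m⁻²·cd
  332 cd:  cd
The terms do not share a single dimension (cd vs m⁻²·cd).

No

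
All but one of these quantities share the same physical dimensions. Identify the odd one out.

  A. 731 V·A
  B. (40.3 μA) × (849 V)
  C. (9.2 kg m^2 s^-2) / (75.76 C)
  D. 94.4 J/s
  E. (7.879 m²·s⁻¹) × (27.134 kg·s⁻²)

C.

Expand each in SI base units:
  A. V·A = J·C⁻¹·A = kg·m²·s⁻³
  B. [A] · [kg·m²·s⁻³·A⁻¹] = kg·m²·s⁻³
  C. [kg·m²·s⁻²] / [s·A] = kg·m²·s⁻³·A⁻¹
  D. J·s⁻¹ = N·m·s⁻¹ = kg·m²·s⁻³
  E. [m²·s⁻¹] · [kg·s⁻²] = kg·m²·s⁻³
All reduce to kg·m²·s⁻³ except C., which is kg·m²·s⁻³·A⁻¹.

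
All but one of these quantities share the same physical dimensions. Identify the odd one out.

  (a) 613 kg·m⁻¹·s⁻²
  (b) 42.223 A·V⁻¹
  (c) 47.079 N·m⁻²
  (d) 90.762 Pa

In SI base units:
  (a) kg·m⁻¹·s⁻²
  (b) A·V⁻¹ = A·(J·C⁻¹)⁻¹ = kg⁻¹·m⁻²·s³·A²
  (c) N·m⁻² = kg·m·s⁻²·m⁻² = kg·m⁻¹·s⁻²
  (d) Pa = N·m⁻² = kg·m⁻¹·s⁻²
All reduce to kg·m⁻¹·s⁻² except (b), which is kg⁻¹·m⁻²·s³·A².

(b)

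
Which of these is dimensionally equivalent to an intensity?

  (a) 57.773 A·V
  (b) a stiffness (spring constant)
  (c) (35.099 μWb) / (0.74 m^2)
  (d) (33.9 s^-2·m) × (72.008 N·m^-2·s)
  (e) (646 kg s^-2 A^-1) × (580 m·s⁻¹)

Reference: [intensity] = kg·s⁻³.
Each option:
  (a) V·A = J·C⁻¹·A = kg·m²·s⁻³
  (b) [stiffness (spring constant)] = kg·s⁻²
  (c) [kg·m²·s⁻²·A⁻¹] / [m²] = kg·s⁻²·A⁻¹
  (d) [m·s⁻²] · [kg·m⁻¹·s⁻¹] = kg·s⁻³  ← same
  (e) [kg·s⁻²·A⁻¹] · [m·s⁻¹] = kg·m·s⁻³·A⁻¹
Only (d) matches kg·s⁻³.

(d)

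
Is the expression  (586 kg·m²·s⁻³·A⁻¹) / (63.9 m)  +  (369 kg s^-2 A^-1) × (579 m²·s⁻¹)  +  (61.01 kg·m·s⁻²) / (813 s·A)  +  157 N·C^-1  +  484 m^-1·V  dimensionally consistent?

Expand each in SI base units:
  (586 kg·m²·s⁻³·A⁻¹) / (63.9 m):  [kg·m²·s⁻³·A⁻¹] / [m] = kg·m·s⁻³·A⁻¹
  (369 kg s^-2 A^-1) × (579 m²·s⁻¹):  [kg·s⁻²·A⁻¹] · [m²·s⁻¹] = kg·m²·s⁻³·A⁻¹
  (61.01 kg·m·s⁻²) / (813 s·A):  [kg·m·s⁻²] / [s·A] = kg·m·s⁻³·A⁻¹
  157 N·C^-1:  N·C⁻¹ = kg·m·s⁻²·(s·A)⁻¹ = kg·m·s⁻³·A⁻¹
  484 m^-1·V:  V·m⁻¹ = J·C⁻¹·m⁻¹ = kg·m·s⁻³·A⁻¹
The terms do not share a single dimension (kg·m²·s⁻³·A⁻¹ vs kg·m·s⁻³·A⁻¹).

No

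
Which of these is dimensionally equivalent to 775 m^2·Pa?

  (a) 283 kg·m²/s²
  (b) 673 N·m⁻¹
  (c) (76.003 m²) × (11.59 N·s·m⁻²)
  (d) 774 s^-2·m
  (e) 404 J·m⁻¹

Reference: Pa·m² = N·m⁻²·m² = kg·m·s⁻².
Each option:
  (a) kg·m²·s⁻²
  (b) N·m⁻¹ = kg·m·s⁻²·m⁻¹ = kg·s⁻²
  (c) [m²] · [kg·m⁻¹·s⁻¹] = kg·m·s⁻¹
  (d) m·s⁻²
  (e) J·m⁻¹ = N·m·m⁻¹ = kg·m·s⁻²  ← same
Only (e) matches kg·m·s⁻².

(e)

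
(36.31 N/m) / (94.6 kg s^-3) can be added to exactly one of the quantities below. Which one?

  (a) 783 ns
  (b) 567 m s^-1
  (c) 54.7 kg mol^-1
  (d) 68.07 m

(a)

Reference: [kg·s⁻²] / [kg·s⁻³] = s.
Each option:
  (a) s  ← same
  (b) m·s⁻¹
  (c) kg·mol⁻¹
  (d) m
Only (a) matches s.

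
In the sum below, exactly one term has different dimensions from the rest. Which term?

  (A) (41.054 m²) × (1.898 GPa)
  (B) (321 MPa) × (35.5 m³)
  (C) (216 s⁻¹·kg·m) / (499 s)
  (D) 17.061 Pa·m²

Expand each in SI base units:
  (A) [m²] · [kg·m⁻¹·s⁻²] = kg·m·s⁻²
  (B) [kg·m⁻¹·s⁻²] · [m³] = kg·m²·s⁻²
  (C) [kg·m·s⁻¹] / [s] = kg·m·s⁻²
  (D) Pa·m² = N·m⁻²·m² = kg·m·s⁻²
All reduce to kg·m·s⁻² except (B), which is kg·m²·s⁻².

(B)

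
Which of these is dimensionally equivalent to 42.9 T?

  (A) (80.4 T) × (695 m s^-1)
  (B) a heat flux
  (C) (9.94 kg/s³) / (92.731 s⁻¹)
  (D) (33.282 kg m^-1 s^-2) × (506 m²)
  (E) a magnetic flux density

(E)

Reference: T = Wb·m⁻² = kg·s⁻²·A⁻¹.
Each option:
  (A) [kg·s⁻²·A⁻¹] · [m·s⁻¹] = kg·m·s⁻³·A⁻¹
  (B) [heat flux] = kg·s⁻³
  (C) [kg·s⁻³] / [s⁻¹] = kg·s⁻²
  (D) [kg·m⁻¹·s⁻²] · [m²] = kg·m·s⁻²
  (E) [magnetic flux density] = kg·s⁻²·A⁻¹  ← same
Only (E) matches kg·s⁻²·A⁻¹.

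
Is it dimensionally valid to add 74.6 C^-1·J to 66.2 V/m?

Reduce each to base SI dimensions:
  74.6 C^-1·J:  J·C⁻¹ = N·m·(s·A)⁻¹ = kg·m²·s⁻³·A⁻¹
  66.2 V/m:  V·m⁻¹ = J·C⁻¹·m⁻¹ = kg·m·s⁻³·A⁻¹
kg·m²·s⁻³·A⁻¹ ≠ kg·m·s⁻³·A⁻¹, so they cannot be added.

No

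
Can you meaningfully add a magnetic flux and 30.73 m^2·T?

In SI base units:
  a magnetic flux:  [magnetic flux] = kg·m²·s⁻²·A⁻¹
  30.73 m^2·T:  T·m² = Wb·m⁻²·m² = kg·m²·s⁻²·A⁻¹
Both are kg·m²·s⁻²·A⁻¹, so they have the same dimensions and can be added.

Yes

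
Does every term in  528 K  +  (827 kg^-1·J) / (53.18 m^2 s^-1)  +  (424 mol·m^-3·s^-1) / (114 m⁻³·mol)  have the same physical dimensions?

No

Work out the base dimensions of each:
  528 K:  K
  (827 kg^-1·J) / (53.18 m^2 s^-1):  [m²·s⁻²] / [m²·s⁻¹] = s⁻¹
  (424 mol·m^-3·s^-1) / (114 m⁻³·mol):  [m⁻³·s⁻¹·mol] / [m⁻³·mol] = s⁻¹
The terms do not share a single dimension (K vs s⁻¹).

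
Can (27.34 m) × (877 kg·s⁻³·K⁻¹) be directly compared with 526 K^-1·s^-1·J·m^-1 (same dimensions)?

Yes

Reduce each to base SI dimensions:
  (27.34 m) × (877 kg·s⁻³·K⁻¹):  [m] · [kg·s⁻³·K⁻¹] = kg·m·s⁻³·K⁻¹
  526 K^-1·s^-1·J·m^-1:  J·s⁻¹·m⁻¹·K⁻¹ = N·m·s⁻¹·m⁻¹·K⁻¹ = kg·m·s⁻³·K⁻¹
Both are kg·m·s⁻³·K⁻¹, so they have the same dimensions and can be added.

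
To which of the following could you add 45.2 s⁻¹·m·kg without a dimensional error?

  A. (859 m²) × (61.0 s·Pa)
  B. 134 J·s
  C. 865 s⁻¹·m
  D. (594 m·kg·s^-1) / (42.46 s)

A.

Reference: kg·m·s⁻¹.
Each option:
  A. [m²] · [kg·m⁻¹·s⁻¹] = kg·m·s⁻¹  ← same
  B. J·s = N·m·s = kg·m²·s⁻¹
  C. m·s⁻¹
  D. [kg·m·s⁻¹] / [s] = kg·m·s⁻²
Only A. matches kg·m·s⁻¹.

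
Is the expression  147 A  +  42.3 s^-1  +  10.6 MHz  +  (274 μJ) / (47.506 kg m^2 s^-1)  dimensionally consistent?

Expand each in SI base units:
  147 A:  A
  42.3 s^-1:  s⁻¹
  10.6 MHz:  Hz = s⁻¹
  (274 μJ) / (47.506 kg m^2 s^-1):  [kg·m²·s⁻²] / [kg·m²·s⁻¹] = s⁻¹
The terms do not share a single dimension (A vs s⁻¹).

No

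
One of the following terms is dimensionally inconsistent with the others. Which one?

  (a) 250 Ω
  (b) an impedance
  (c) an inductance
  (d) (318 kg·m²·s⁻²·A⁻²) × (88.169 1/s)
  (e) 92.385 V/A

In SI base units:
  (a) Ω = V·A⁻¹ = kg·m²·s⁻³·A⁻²
  (b) [impedance] = kg·m²·s⁻³·A⁻²
  (c) [inductance] = kg·m²·s⁻²·A⁻²
  (d) [kg·m²·s⁻²·A⁻²] · [s⁻¹] = kg·m²·s⁻³·A⁻²
  (e) V·A⁻¹ = J·C⁻¹·A⁻¹ = kg·m²·s⁻³·A⁻²
All reduce to kg·m²·s⁻³·A⁻² except (c), which is kg·m²·s⁻²·A⁻².

(c)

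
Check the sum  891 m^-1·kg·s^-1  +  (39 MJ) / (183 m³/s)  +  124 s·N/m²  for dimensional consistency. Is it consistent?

Reduce each to base SI dimensions:
  891 m^-1·kg·s^-1:  kg·m⁻¹·s⁻¹
  (39 MJ) / (183 m³/s):  [kg·m²·s⁻²] / [m³·s⁻¹] = kg·m⁻¹·s⁻¹
  124 s·N/m²:  N·s·m⁻² = kg·m·s⁻²·s·m⁻² = kg·m⁻¹·s⁻¹
Every term reduces to kg·m⁻¹·s⁻¹.

Yes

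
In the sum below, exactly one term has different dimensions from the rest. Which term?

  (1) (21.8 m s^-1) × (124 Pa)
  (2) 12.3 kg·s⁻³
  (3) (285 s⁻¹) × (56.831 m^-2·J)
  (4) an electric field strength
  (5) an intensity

(4)

Reduce each to base SI dimensions:
  (1) [m·s⁻¹] · [kg·m⁻¹·s⁻²] = kg·s⁻³
  (2) kg·s⁻³
  (3) [s⁻¹] · [kg·s⁻²] = kg·s⁻³
  (4) [electric field strength] = kg·m·s⁻³·A⁻¹
  (5) [intensity] = kg·s⁻³
All reduce to kg·s⁻³ except (4), which is kg·m·s⁻³·A⁻¹.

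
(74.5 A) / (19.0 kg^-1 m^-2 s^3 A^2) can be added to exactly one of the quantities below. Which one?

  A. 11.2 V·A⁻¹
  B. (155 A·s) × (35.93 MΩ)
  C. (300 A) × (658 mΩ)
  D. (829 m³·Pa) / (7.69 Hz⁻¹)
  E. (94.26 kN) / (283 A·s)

C.

Reference: [A] / [kg⁻¹·m⁻²·s³·A²] = kg·m²·s⁻³·A⁻¹.
Each option:
  A. V·A⁻¹ = J·C⁻¹·A⁻¹ = kg·m²·s⁻³·A⁻²
  B. [s·A] · [kg·m²·s⁻³·A⁻²] = kg·m²·s⁻²·A⁻¹
  C. [A] · [kg·m²·s⁻³·A⁻²] = kg·m²·s⁻³·A⁻¹  ← same
  D. [kg·m²·s⁻²] / [s] = kg·m²·s⁻³
  E. [kg·m·s⁻²] / [s·A] = kg·m·s⁻³·A⁻¹
Only C. matches kg·m²·s⁻³·A⁻¹.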